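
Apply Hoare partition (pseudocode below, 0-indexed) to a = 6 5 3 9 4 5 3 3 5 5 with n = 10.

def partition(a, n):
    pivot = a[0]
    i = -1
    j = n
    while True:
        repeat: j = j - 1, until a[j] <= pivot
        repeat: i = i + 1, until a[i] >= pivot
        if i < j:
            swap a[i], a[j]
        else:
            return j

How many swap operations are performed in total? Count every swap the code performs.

2

pivot=6
j stops at 9 (5), i stops at 0 (6); swap ⇒ 5 5 3 9 4 5 3 3 5 6
j stops at 8 (5), i stops at 3 (9); swap ⇒ 5 5 3 5 4 5 3 3 9 6
j stops at 7, i stops at 8; i≥j ⇒ return 7. a=5 5 3 5 4 5 3 3 9 6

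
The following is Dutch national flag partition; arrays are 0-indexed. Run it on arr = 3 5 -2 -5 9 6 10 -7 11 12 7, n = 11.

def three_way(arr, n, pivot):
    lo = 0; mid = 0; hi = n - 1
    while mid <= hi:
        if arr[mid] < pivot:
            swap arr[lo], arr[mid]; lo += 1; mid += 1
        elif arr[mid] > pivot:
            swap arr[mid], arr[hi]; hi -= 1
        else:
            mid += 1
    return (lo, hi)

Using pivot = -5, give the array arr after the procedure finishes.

lo=0 mid=0 hi=10
3>-5: swap(0,10), hi=9 ⇒ 7 5 -2 -5 9 6 10 -7 11 12 3
7>-5: swap(0,9), hi=8 ⇒ 12 5 -2 -5 9 6 10 -7 11 7 3
12>-5: swap(0,8), hi=7 ⇒ 11 5 -2 -5 9 6 10 -7 12 7 3
11>-5: swap(0,7), hi=6 ⇒ -7 5 -2 -5 9 6 10 11 12 7 3
-7<-5: swap(0,0), lo=1 mid=1 ⇒ -7 5 -2 -5 9 6 10 11 12 7 3
5>-5: swap(1,6), hi=5 ⇒ -7 10 -2 -5 9 6 5 11 12 7 3
10>-5: swap(1,5), hi=4 ⇒ -7 6 -2 -5 9 10 5 11 12 7 3
6>-5: swap(1,4), hi=3 ⇒ -7 9 -2 -5 6 10 5 11 12 7 3
9>-5: swap(1,3), hi=2 ⇒ -7 -5 -2 9 6 10 5 11 12 7 3
-5=-5: mid=2
-2>-5: swap(2,2), hi=1 ⇒ -7 -5 -2 9 6 10 5 11 12 7 3
done. lo=1 hi=1; arr=-7 -5 -2 9 6 10 5 11 12 7 3

-7 -5 -2 9 6 10 5 11 12 7 3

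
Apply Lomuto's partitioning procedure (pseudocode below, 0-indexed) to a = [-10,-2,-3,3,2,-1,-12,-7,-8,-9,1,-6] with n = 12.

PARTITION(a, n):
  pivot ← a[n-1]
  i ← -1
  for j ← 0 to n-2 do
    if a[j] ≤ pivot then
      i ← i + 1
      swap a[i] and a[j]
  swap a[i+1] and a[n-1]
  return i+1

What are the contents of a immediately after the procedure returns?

[-10,-12,-7,-8,-9,-6,-2,-3,3,2,1,-1]

pivot = a[11] = -6; i = -1
j=0: a[0]=-10 ≤ -6 → i=0, swap a[0],a[0] (no change) → [-10,-2,-3,3,2,-1,-12,-7,-8,-9,1,-6]
j=1: a[1]=-2 > -6 → no swap
j=2: a[2]=-3 > -6 → no swap
j=3: a[3]=3 > -6 → no swap
j=4: a[4]=2 > -6 → no swap
j=5: a[5]=-1 > -6 → no swap
j=6: a[6]=-12 ≤ -6 → i=1, swap a[1],a[6] → [-10,-12,-3,3,2,-1,-2,-7,-8,-9,1,-6]
j=7: a[7]=-7 ≤ -6 → i=2, swap a[2],a[7] → [-10,-12,-7,3,2,-1,-2,-3,-8,-9,1,-6]
j=8: a[8]=-8 ≤ -6 → i=3, swap a[3],a[8] → [-10,-12,-7,-8,2,-1,-2,-3,3,-9,1,-6]
j=9: a[9]=-9 ≤ -6 → i=4, swap a[4],a[9] → [-10,-12,-7,-8,-9,-1,-2,-3,3,2,1,-6]
j=10: a[10]=1 > -6 → no swap
final swap a[5],a[11] → [-10,-12,-7,-8,-9,-6,-2,-3,3,2,1,-1]; return 5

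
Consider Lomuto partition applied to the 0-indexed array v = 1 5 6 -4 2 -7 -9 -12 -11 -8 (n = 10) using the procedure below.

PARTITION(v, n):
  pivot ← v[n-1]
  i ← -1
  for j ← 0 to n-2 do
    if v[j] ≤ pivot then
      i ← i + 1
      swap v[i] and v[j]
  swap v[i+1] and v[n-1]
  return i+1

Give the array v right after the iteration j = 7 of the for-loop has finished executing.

-9 -12 6 -4 2 -7 1 5 -11 -8

pivot=-8, i=-1
j=0: 1>-8, skip
j=1: 5>-8, skip
j=2: 6>-8, skip
j=3: -4>-8, skip
j=4: 2>-8, skip
j=5: -7>-8, skip
j=6: -9≤-8, i=0, swap(0,6) ⇒ -9 5 6 -4 2 -7 1 -12 -11 -8
j=7: -12≤-8, i=1, swap(1,7) ⇒ -9 -12 6 -4 2 -7 1 5 -11 -8
(after j=7) v = -9 -12 6 -4 2 -7 1 5 -11 -8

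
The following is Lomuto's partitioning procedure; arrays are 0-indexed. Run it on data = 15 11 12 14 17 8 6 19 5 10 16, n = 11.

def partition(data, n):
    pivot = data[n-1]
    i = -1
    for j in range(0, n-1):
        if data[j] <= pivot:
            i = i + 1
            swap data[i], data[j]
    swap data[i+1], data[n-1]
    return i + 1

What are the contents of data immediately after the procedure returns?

15 11 12 14 8 6 5 10 16 19 17

pivot = data[10] = 16; i = -1
j=0: data[0]=15 ≤ 16 → i=0, swap data[0],data[0] (no change) → 15 11 12 14 17 8 6 19 5 10 16
j=1: data[1]=11 ≤ 16 → i=1, swap data[1],data[1] (no change) → 15 11 12 14 17 8 6 19 5 10 16
j=2: data[2]=12 ≤ 16 → i=2, swap data[2],data[2] (no change) → 15 11 12 14 17 8 6 19 5 10 16
j=3: data[3]=14 ≤ 16 → i=3, swap data[3],data[3] (no change) → 15 11 12 14 17 8 6 19 5 10 16
j=4: data[4]=17 > 16 → no swap
j=5: data[5]=8 ≤ 16 → i=4, swap data[4],data[5] → 15 11 12 14 8 17 6 19 5 10 16
j=6: data[6]=6 ≤ 16 → i=5, swap data[5],data[6] → 15 11 12 14 8 6 17 19 5 10 16
j=7: data[7]=19 > 16 → no swap
j=8: data[8]=5 ≤ 16 → i=6, swap data[6],data[8] → 15 11 12 14 8 6 5 19 17 10 16
j=9: data[9]=10 ≤ 16 → i=7, swap data[7],data[9] → 15 11 12 14 8 6 5 10 17 19 16
final swap data[8],data[10] → 15 11 12 14 8 6 5 10 16 19 17; return 8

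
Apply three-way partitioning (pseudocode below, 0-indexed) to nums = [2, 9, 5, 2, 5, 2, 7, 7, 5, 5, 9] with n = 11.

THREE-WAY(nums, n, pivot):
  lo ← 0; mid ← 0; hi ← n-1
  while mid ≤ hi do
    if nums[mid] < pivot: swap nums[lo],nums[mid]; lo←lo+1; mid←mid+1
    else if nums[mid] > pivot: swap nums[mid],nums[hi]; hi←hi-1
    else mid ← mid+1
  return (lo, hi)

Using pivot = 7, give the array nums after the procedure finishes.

[2, 5, 5, 2, 5, 2, 5, 7, 7, 9, 9]

lo=0 mid=0 hi=10
2<7: swap(0,0), lo=1 mid=1 ⇒ [2, 9, 5, 2, 5, 2, 7, 7, 5, 5, 9]
9>7: swap(1,10), hi=9 ⇒ [2, 9, 5, 2, 5, 2, 7, 7, 5, 5, 9]
9>7: swap(1,9), hi=8 ⇒ [2, 5, 5, 2, 5, 2, 7, 7, 5, 9, 9]
5<7: swap(1,1), lo=2 mid=2 ⇒ [2, 5, 5, 2, 5, 2, 7, 7, 5, 9, 9]
5<7: swap(2,2), lo=3 mid=3 ⇒ [2, 5, 5, 2, 5, 2, 7, 7, 5, 9, 9]
2<7: swap(3,3), lo=4 mid=4 ⇒ [2, 5, 5, 2, 5, 2, 7, 7, 5, 9, 9]
5<7: swap(4,4), lo=5 mid=5 ⇒ [2, 5, 5, 2, 5, 2, 7, 7, 5, 9, 9]
2<7: swap(5,5), lo=6 mid=6 ⇒ [2, 5, 5, 2, 5, 2, 7, 7, 5, 9, 9]
7=7: mid=7
7=7: mid=8
5<7: swap(6,8), lo=7 mid=9 ⇒ [2, 5, 5, 2, 5, 2, 5, 7, 7, 9, 9]
done. lo=7 hi=8; nums=[2, 5, 5, 2, 5, 2, 5, 7, 7, 9, 9]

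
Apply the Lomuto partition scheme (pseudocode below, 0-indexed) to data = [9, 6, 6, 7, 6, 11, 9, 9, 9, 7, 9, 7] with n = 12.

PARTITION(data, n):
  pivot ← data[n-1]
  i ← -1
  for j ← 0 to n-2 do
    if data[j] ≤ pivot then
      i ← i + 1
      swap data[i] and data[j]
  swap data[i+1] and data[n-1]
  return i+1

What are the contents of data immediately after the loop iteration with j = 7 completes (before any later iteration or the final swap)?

[6, 6, 7, 6, 9, 11, 9, 9, 9, 7, 9, 7]

pivot=7, i=-1
j=0: 9>7, skip
j=1: 6≤7, i=0, swap(0,1) ⇒ [6, 9, 6, 7, 6, 11, 9, 9, 9, 7, 9, 7]
j=2: 6≤7, i=1, swap(1,2) ⇒ [6, 6, 9, 7, 6, 11, 9, 9, 9, 7, 9, 7]
j=3: 7≤7, i=2, swap(2,3) ⇒ [6, 6, 7, 9, 6, 11, 9, 9, 9, 7, 9, 7]
j=4: 6≤7, i=3, swap(3,4) ⇒ [6, 6, 7, 6, 9, 11, 9, 9, 9, 7, 9, 7]
j=5: 11>7, skip
j=6: 9>7, skip
j=7: 9>7, skip
(after j=7) data = [6, 6, 7, 6, 9, 11, 9, 9, 9, 7, 9, 7]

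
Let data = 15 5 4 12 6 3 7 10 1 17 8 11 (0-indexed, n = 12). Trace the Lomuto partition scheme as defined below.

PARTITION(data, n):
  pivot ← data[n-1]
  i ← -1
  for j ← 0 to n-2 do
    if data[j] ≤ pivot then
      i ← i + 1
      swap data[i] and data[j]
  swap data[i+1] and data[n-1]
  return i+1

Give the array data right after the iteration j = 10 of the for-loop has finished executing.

pivot = data[11] = 11; i = -1
j=0: data[0]=15 > 11 → no swap
j=1: data[1]=5 ≤ 11 → i=0, swap data[0],data[1] → 5 15 4 12 6 3 7 10 1 17 8 11
j=2: data[2]=4 ≤ 11 → i=1, swap data[1],data[2] → 5 4 15 12 6 3 7 10 1 17 8 11
j=3: data[3]=12 > 11 → no swap
j=4: data[4]=6 ≤ 11 → i=2, swap data[2],data[4] → 5 4 6 12 15 3 7 10 1 17 8 11
j=5: data[5]=3 ≤ 11 → i=3, swap data[3],data[5] → 5 4 6 3 15 12 7 10 1 17 8 11
j=6: data[6]=7 ≤ 11 → i=4, swap data[4],data[6] → 5 4 6 3 7 12 15 10 1 17 8 11
j=7: data[7]=10 ≤ 11 → i=5, swap data[5],data[7] → 5 4 6 3 7 10 15 12 1 17 8 11
j=8: data[8]=1 ≤ 11 → i=6, swap data[6],data[8] → 5 4 6 3 7 10 1 12 15 17 8 11
j=9: data[9]=17 > 11 → no swap
j=10: data[10]=8 ≤ 11 → i=7, swap data[7],data[10] → 5 4 6 3 7 10 1 8 15 17 12 11
(after j=10) data = 5 4 6 3 7 10 1 8 15 17 12 11

5 4 6 3 7 10 1 8 15 17 12 11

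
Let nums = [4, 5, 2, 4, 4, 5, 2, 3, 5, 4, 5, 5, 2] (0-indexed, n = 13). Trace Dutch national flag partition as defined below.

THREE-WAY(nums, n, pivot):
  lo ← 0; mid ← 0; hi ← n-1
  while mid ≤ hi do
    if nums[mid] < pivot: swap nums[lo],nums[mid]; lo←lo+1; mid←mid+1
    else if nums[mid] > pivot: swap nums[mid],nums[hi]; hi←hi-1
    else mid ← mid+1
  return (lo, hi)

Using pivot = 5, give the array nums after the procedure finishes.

pivot = 5; lo=0, mid=0, hi=12
nums[mid]=4<5: swap nums[0],nums[0]; lo=1,mid=1 → [4, 5, 2, 4, 4, 5, 2, 3, 5, 4, 5, 5, 2]
nums[mid]=5=5: mid=2
nums[mid]=2<5: swap nums[1],nums[2]; lo=2,mid=3 → [4, 2, 5, 4, 4, 5, 2, 3, 5, 4, 5, 5, 2]
nums[mid]=4<5: swap nums[2],nums[3]; lo=3,mid=4 → [4, 2, 4, 5, 4, 5, 2, 3, 5, 4, 5, 5, 2]
nums[mid]=4<5: swap nums[3],nums[4]; lo=4,mid=5 → [4, 2, 4, 4, 5, 5, 2, 3, 5, 4, 5, 5, 2]
nums[mid]=5=5: mid=6
nums[mid]=2<5: swap nums[4],nums[6]; lo=5,mid=7 → [4, 2, 4, 4, 2, 5, 5, 3, 5, 4, 5, 5, 2]
nums[mid]=3<5: swap nums[5],nums[7]; lo=6,mid=8 → [4, 2, 4, 4, 2, 3, 5, 5, 5, 4, 5, 5, 2]
nums[mid]=5=5: mid=9
nums[mid]=4<5: swap nums[6],nums[9]; lo=7,mid=10 → [4, 2, 4, 4, 2, 3, 4, 5, 5, 5, 5, 5, 2]
nums[mid]=5=5: mid=11
nums[mid]=5=5: mid=12
nums[mid]=2<5: swap nums[7],nums[12]; lo=8,mid=13 → [4, 2, 4, 4, 2, 3, 4, 2, 5, 5, 5, 5, 5]
end: lo=8, hi=12; nums = [4, 2, 4, 4, 2, 3, 4, 2, 5, 5, 5, 5, 5]

[4, 2, 4, 4, 2, 3, 4, 2, 5, 5, 5, 5, 5]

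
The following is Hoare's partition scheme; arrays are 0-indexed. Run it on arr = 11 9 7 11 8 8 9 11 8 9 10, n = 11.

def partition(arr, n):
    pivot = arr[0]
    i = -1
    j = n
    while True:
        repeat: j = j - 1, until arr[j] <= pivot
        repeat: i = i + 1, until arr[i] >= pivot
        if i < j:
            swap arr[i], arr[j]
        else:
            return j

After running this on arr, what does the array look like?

pivot=11
j stops at 10 (10), i stops at 0 (11); swap ⇒ 10 9 7 11 8 8 9 11 8 9 11
j stops at 9 (9), i stops at 3 (11); swap ⇒ 10 9 7 9 8 8 9 11 8 11 11
j stops at 8 (8), i stops at 7 (11); swap ⇒ 10 9 7 9 8 8 9 8 11 11 11
j stops at 7, i stops at 8; i≥j ⇒ return 7. arr=10 9 7 9 8 8 9 8 11 11 11

10 9 7 9 8 8 9 8 11 11 11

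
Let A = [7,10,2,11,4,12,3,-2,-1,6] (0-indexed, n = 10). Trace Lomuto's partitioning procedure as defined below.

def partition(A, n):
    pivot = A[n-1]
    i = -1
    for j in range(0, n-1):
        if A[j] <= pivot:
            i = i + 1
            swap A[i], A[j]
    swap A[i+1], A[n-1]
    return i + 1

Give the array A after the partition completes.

[2,4,3,-2,-1,6,7,11,10,12]

pivot=6, i=-1
j=0: 7>6, skip
j=1: 10>6, skip
j=2: 2≤6, i=0, swap(0,2) ⇒ [2,10,7,11,4,12,3,-2,-1,6]
j=3: 11>6, skip
j=4: 4≤6, i=1, swap(1,4) ⇒ [2,4,7,11,10,12,3,-2,-1,6]
j=5: 12>6, skip
j=6: 3≤6, i=2, swap(2,6) ⇒ [2,4,3,11,10,12,7,-2,-1,6]
j=7: -2≤6, i=3, swap(3,7) ⇒ [2,4,3,-2,10,12,7,11,-1,6]
j=8: -1≤6, i=4, swap(4,8) ⇒ [2,4,3,-2,-1,12,7,11,10,6]
swap(5,9) ⇒ [2,4,3,-2,-1,6,7,11,10,12]; return 5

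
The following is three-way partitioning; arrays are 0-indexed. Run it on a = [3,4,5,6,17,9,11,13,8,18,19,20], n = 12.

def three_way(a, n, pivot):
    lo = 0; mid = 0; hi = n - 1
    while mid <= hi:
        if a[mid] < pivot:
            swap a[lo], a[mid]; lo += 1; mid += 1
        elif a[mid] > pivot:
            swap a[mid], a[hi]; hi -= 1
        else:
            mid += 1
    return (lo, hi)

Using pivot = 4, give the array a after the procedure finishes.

[3,4,6,17,9,11,13,8,18,19,20,5]

lo=0 mid=0 hi=11
3<4: swap(0,0), lo=1 mid=1 ⇒ [3,4,5,6,17,9,11,13,8,18,19,20]
4=4: mid=2
5>4: swap(2,11), hi=10 ⇒ [3,4,20,6,17,9,11,13,8,18,19,5]
20>4: swap(2,10), hi=9 ⇒ [3,4,19,6,17,9,11,13,8,18,20,5]
19>4: swap(2,9), hi=8 ⇒ [3,4,18,6,17,9,11,13,8,19,20,5]
18>4: swap(2,8), hi=7 ⇒ [3,4,8,6,17,9,11,13,18,19,20,5]
8>4: swap(2,7), hi=6 ⇒ [3,4,13,6,17,9,11,8,18,19,20,5]
13>4: swap(2,6), hi=5 ⇒ [3,4,11,6,17,9,13,8,18,19,20,5]
11>4: swap(2,5), hi=4 ⇒ [3,4,9,6,17,11,13,8,18,19,20,5]
9>4: swap(2,4), hi=3 ⇒ [3,4,17,6,9,11,13,8,18,19,20,5]
17>4: swap(2,3), hi=2 ⇒ [3,4,6,17,9,11,13,8,18,19,20,5]
6>4: swap(2,2), hi=1 ⇒ [3,4,6,17,9,11,13,8,18,19,20,5]
done. lo=1 hi=1; a=[3,4,6,17,9,11,13,8,18,19,20,5]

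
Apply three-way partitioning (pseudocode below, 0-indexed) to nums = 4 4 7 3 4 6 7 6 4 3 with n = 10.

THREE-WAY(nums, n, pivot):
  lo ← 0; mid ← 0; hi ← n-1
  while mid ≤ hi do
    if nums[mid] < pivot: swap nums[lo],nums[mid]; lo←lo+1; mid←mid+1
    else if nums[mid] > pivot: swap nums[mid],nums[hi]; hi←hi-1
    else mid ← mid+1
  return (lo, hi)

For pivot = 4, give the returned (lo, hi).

(2, 5)

pivot = 4; lo=0, mid=0, hi=9
nums[mid]=4=4: mid=1
nums[mid]=4=4: mid=2
nums[mid]=7>4: swap nums[2],nums[9]; hi=8 → 4 4 3 3 4 6 7 6 4 7
nums[mid]=3<4: swap nums[0],nums[2]; lo=1,mid=3 → 3 4 4 3 4 6 7 6 4 7
nums[mid]=3<4: swap nums[1],nums[3]; lo=2,mid=4 → 3 3 4 4 4 6 7 6 4 7
nums[mid]=4=4: mid=5
nums[mid]=6>4: swap nums[5],nums[8]; hi=7 → 3 3 4 4 4 4 7 6 6 7
nums[mid]=4=4: mid=6
nums[mid]=7>4: swap nums[6],nums[7]; hi=6 → 3 3 4 4 4 4 6 7 6 7
nums[mid]=6>4: swap nums[6],nums[6]; hi=5 → 3 3 4 4 4 4 6 7 6 7
end: lo=2, hi=5; nums = 3 3 4 4 4 4 6 7 6 7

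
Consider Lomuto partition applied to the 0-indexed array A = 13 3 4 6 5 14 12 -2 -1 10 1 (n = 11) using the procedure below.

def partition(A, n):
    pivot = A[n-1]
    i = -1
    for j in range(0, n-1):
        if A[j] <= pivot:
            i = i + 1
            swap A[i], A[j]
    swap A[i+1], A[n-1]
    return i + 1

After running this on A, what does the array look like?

-2 -1 1 6 5 14 12 13 3 10 4

pivot=1, i=-1
j=0: 13>1, skip
j=1: 3>1, skip
j=2: 4>1, skip
j=3: 6>1, skip
j=4: 5>1, skip
j=5: 14>1, skip
j=6: 12>1, skip
j=7: -2≤1, i=0, swap(0,7) ⇒ -2 3 4 6 5 14 12 13 -1 10 1
j=8: -1≤1, i=1, swap(1,8) ⇒ -2 -1 4 6 5 14 12 13 3 10 1
j=9: 10>1, skip
swap(2,10) ⇒ -2 -1 1 6 5 14 12 13 3 10 4; return 2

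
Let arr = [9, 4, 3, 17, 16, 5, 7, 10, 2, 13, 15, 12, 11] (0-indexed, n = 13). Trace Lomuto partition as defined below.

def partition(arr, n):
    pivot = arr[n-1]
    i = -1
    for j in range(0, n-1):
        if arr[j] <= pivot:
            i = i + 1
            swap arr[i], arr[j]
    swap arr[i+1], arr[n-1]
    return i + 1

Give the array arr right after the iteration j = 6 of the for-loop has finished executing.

pivot=11, i=-1
j=0: 9≤11, i=0, swap(0,0) ⇒ [9, 4, 3, 17, 16, 5, 7, 10, 2, 13, 15, 12, 11]
j=1: 4≤11, i=1, swap(1,1) ⇒ [9, 4, 3, 17, 16, 5, 7, 10, 2, 13, 15, 12, 11]
j=2: 3≤11, i=2, swap(2,2) ⇒ [9, 4, 3, 17, 16, 5, 7, 10, 2, 13, 15, 12, 11]
j=3: 17>11, skip
j=4: 16>11, skip
j=5: 5≤11, i=3, swap(3,5) ⇒ [9, 4, 3, 5, 16, 17, 7, 10, 2, 13, 15, 12, 11]
j=6: 7≤11, i=4, swap(4,6) ⇒ [9, 4, 3, 5, 7, 17, 16, 10, 2, 13, 15, 12, 11]
(after j=6) arr = [9, 4, 3, 5, 7, 17, 16, 10, 2, 13, 15, 12, 11]

[9, 4, 3, 5, 7, 17, 16, 10, 2, 13, 15, 12, 11]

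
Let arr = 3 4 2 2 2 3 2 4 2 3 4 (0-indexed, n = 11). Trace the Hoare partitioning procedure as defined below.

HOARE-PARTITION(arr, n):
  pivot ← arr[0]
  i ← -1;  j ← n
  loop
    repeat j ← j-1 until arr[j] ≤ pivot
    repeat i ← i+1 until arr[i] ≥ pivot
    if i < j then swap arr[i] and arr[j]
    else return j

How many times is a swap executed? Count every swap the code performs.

pivot=3
j stops at 9 (3), i stops at 0 (3); swap ⇒ 3 4 2 2 2 3 2 4 2 3 4
j stops at 8 (2), i stops at 1 (4); swap ⇒ 3 2 2 2 2 3 2 4 4 3 4
j stops at 6 (2), i stops at 5 (3); swap ⇒ 3 2 2 2 2 2 3 4 4 3 4
j stops at 5, i stops at 6; i≥j ⇒ return 5. arr=3 2 2 2 2 2 3 4 4 3 4

3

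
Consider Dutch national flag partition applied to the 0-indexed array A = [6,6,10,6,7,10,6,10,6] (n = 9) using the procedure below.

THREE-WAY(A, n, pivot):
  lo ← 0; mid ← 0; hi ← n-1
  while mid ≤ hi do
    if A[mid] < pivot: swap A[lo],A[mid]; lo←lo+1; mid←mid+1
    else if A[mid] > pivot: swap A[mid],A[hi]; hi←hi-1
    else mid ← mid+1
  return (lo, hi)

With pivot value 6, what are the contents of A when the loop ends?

[6,6,6,6,6,10,10,7,10]

pivot = 6; lo=0, mid=0, hi=8
A[mid]=6=6: mid=1
A[mid]=6=6: mid=2
A[mid]=10>6: swap A[2],A[8]; hi=7 → [6,6,6,6,7,10,6,10,10]
A[mid]=6=6: mid=3
A[mid]=6=6: mid=4
A[mid]=7>6: swap A[4],A[7]; hi=6 → [6,6,6,6,10,10,6,7,10]
A[mid]=10>6: swap A[4],A[6]; hi=5 → [6,6,6,6,6,10,10,7,10]
A[mid]=6=6: mid=5
A[mid]=10>6: swap A[5],A[5]; hi=4 → [6,6,6,6,6,10,10,7,10]
end: lo=0, hi=4; A = [6,6,6,6,6,10,10,7,10]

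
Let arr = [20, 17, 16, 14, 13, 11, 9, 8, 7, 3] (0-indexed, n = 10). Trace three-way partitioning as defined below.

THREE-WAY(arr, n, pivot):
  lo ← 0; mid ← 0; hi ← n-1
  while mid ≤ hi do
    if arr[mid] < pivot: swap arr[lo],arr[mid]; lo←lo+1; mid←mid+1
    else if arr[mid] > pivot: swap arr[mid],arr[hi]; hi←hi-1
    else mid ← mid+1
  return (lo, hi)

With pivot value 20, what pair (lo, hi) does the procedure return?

pivot = 20; lo=0, mid=0, hi=9
arr[mid]=20=20: mid=1
arr[mid]=17<20: swap arr[0],arr[1]; lo=1,mid=2 → [17, 20, 16, 14, 13, 11, 9, 8, 7, 3]
arr[mid]=16<20: swap arr[1],arr[2]; lo=2,mid=3 → [17, 16, 20, 14, 13, 11, 9, 8, 7, 3]
arr[mid]=14<20: swap arr[2],arr[3]; lo=3,mid=4 → [17, 16, 14, 20, 13, 11, 9, 8, 7, 3]
arr[mid]=13<20: swap arr[3],arr[4]; lo=4,mid=5 → [17, 16, 14, 13, 20, 11, 9, 8, 7, 3]
arr[mid]=11<20: swap arr[4],arr[5]; lo=5,mid=6 → [17, 16, 14, 13, 11, 20, 9, 8, 7, 3]
arr[mid]=9<20: swap arr[5],arr[6]; lo=6,mid=7 → [17, 16, 14, 13, 11, 9, 20, 8, 7, 3]
arr[mid]=8<20: swap arr[6],arr[7]; lo=7,mid=8 → [17, 16, 14, 13, 11, 9, 8, 20, 7, 3]
arr[mid]=7<20: swap arr[7],arr[8]; lo=8,mid=9 → [17, 16, 14, 13, 11, 9, 8, 7, 20, 3]
arr[mid]=3<20: swap arr[8],arr[9]; lo=9,mid=10 → [17, 16, 14, 13, 11, 9, 8, 7, 3, 20]
end: lo=9, hi=9; arr = [17, 16, 14, 13, 11, 9, 8, 7, 3, 20]

(9, 9)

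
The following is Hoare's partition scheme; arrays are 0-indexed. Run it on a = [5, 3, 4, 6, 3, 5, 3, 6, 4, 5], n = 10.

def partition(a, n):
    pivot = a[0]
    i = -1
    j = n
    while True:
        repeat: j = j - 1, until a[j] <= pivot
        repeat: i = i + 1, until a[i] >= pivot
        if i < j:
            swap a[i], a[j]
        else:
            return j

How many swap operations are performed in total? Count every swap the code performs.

3

pivot = a[0] = 5; i = -1, j = 10
j→9 (a[9]=5≤5), i→0 (a[0]=5≥5); i<j, swap → [5, 3, 4, 6, 3, 5, 3, 6, 4, 5]
j→8 (a[8]=4≤5), i→3 (a[3]=6≥5); i<j, swap → [5, 3, 4, 4, 3, 5, 3, 6, 6, 5]
j→6 (a[6]=3≤5), i→5 (a[5]=5≥5); i<j, swap → [5, 3, 4, 4, 3, 3, 5, 6, 6, 5]
j→5, i→6; i≥j, return j=5. a = [5, 3, 4, 4, 3, 3, 5, 6, 6, 5]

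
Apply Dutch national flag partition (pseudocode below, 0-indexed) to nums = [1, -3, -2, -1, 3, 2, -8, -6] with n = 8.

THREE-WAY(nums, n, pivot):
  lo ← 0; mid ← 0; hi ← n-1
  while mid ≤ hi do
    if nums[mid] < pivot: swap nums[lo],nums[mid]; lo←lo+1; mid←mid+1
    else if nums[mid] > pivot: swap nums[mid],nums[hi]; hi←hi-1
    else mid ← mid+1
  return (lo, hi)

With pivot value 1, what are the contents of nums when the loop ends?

[-3, -2, -1, -6, -8, 1, 2, 3]

lo=0 mid=0 hi=7
1=1: mid=1
-3<1: swap(0,1), lo=1 mid=2 ⇒ [-3, 1, -2, -1, 3, 2, -8, -6]
-2<1: swap(1,2), lo=2 mid=3 ⇒ [-3, -2, 1, -1, 3, 2, -8, -6]
-1<1: swap(2,3), lo=3 mid=4 ⇒ [-3, -2, -1, 1, 3, 2, -8, -6]
3>1: swap(4,7), hi=6 ⇒ [-3, -2, -1, 1, -6, 2, -8, 3]
-6<1: swap(3,4), lo=4 mid=5 ⇒ [-3, -2, -1, -6, 1, 2, -8, 3]
2>1: swap(5,6), hi=5 ⇒ [-3, -2, -1, -6, 1, -8, 2, 3]
-8<1: swap(4,5), lo=5 mid=6 ⇒ [-3, -2, -1, -6, -8, 1, 2, 3]
done. lo=5 hi=5; nums=[-3, -2, -1, -6, -8, 1, 2, 3]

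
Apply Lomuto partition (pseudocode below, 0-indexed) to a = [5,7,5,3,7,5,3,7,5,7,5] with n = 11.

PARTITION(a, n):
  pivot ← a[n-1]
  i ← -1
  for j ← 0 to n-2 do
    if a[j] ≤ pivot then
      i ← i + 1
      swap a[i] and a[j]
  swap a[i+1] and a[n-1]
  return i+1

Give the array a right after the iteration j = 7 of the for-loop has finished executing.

pivot = a[10] = 5; i = -1
j=0: a[0]=5 ≤ 5 → i=0, swap a[0],a[0] (no change) → [5,7,5,3,7,5,3,7,5,7,5]
j=1: a[1]=7 > 5 → no swap
j=2: a[2]=5 ≤ 5 → i=1, swap a[1],a[2] → [5,5,7,3,7,5,3,7,5,7,5]
j=3: a[3]=3 ≤ 5 → i=2, swap a[2],a[3] → [5,5,3,7,7,5,3,7,5,7,5]
j=4: a[4]=7 > 5 → no swap
j=5: a[5]=5 ≤ 5 → i=3, swap a[3],a[5] → [5,5,3,5,7,7,3,7,5,7,5]
j=6: a[6]=3 ≤ 5 → i=4, swap a[4],a[6] → [5,5,3,5,3,7,7,7,5,7,5]
j=7: a[7]=7 > 5 → no swap
(after j=7) a = [5,5,3,5,3,7,7,7,5,7,5]

[5,5,3,5,3,7,7,7,5,7,5]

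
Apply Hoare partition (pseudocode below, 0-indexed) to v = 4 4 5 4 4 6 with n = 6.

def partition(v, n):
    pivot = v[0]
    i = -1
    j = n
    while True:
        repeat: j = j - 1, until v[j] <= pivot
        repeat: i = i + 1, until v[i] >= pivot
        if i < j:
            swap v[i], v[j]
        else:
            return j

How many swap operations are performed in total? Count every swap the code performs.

pivot=4
j stops at 4 (4), i stops at 0 (4); swap ⇒ 4 4 5 4 4 6
j stops at 3 (4), i stops at 1 (4); swap ⇒ 4 4 5 4 4 6
j stops at 1, i stops at 2; i≥j ⇒ return 1. v=4 4 5 4 4 6

2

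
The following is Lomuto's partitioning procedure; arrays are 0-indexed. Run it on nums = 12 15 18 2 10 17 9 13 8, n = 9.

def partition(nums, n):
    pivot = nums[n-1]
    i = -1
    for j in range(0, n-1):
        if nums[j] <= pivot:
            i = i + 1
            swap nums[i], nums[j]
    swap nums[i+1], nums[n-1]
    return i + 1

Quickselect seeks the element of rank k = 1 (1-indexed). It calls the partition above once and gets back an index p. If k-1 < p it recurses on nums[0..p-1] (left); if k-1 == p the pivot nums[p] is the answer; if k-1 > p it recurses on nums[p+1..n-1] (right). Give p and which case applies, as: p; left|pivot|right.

1; left

pivot = nums[8] = 8; i = -1
j=0: nums[0]=12 > 8 → no swap
j=1: nums[1]=15 > 8 → no swap
j=2: nums[2]=18 > 8 → no swap
j=3: nums[3]=2 ≤ 8 → i=0, swap nums[0],nums[3] → 2 15 18 12 10 17 9 13 8
j=4: nums[4]=10 > 8 → no swap
j=5: nums[5]=17 > 8 → no swap
j=6: nums[6]=9 > 8 → no swap
j=7: nums[7]=13 > 8 → no swap
final swap nums[1],nums[8] → 2 8 18 12 10 17 9 13 15; return 1
p = 1; k-1 = 0 < 1 ⇒ left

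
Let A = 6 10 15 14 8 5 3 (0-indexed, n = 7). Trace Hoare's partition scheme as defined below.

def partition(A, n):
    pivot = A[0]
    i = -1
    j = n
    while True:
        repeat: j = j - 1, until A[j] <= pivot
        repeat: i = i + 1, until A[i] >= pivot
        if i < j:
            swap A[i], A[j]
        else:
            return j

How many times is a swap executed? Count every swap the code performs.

pivot = A[0] = 6; i = -1, j = 7
j→6 (A[6]=3≤6), i→0 (A[0]=6≥6); i<j, swap → 3 10 15 14 8 5 6
j→5 (A[5]=5≤6), i→1 (A[1]=10≥6); i<j, swap → 3 5 15 14 8 10 6
j→1, i→2; i≥j, return j=1. A = 3 5 15 14 8 10 6

2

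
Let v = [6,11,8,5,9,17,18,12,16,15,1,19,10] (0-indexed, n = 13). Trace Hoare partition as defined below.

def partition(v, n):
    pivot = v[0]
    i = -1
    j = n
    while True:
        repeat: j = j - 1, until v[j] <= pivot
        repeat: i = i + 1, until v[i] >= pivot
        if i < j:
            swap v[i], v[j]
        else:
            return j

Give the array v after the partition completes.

[1,5,8,11,9,17,18,12,16,15,6,19,10]

pivot = v[0] = 6; i = -1, j = 13
j→10 (v[10]=1≤6), i→0 (v[0]=6≥6); i<j, swap → [1,11,8,5,9,17,18,12,16,15,6,19,10]
j→3 (v[3]=5≤6), i→1 (v[1]=11≥6); i<j, swap → [1,5,8,11,9,17,18,12,16,15,6,19,10]
j→1, i→2; i≥j, return j=1. v = [1,5,8,11,9,17,18,12,16,15,6,19,10]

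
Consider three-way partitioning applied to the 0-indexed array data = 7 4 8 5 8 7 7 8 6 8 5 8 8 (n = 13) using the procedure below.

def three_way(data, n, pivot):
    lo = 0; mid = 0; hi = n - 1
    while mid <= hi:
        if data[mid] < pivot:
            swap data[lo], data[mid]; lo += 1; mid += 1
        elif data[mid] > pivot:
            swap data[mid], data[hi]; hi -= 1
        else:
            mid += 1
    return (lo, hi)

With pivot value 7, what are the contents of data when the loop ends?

4 5 5 6 7 7 7 8 8 8 8 8 8

pivot = 7; lo=0, mid=0, hi=12
data[mid]=7=7: mid=1
data[mid]=4<7: swap data[0],data[1]; lo=1,mid=2 → 4 7 8 5 8 7 7 8 6 8 5 8 8
data[mid]=8>7: swap data[2],data[12]; hi=11 → 4 7 8 5 8 7 7 8 6 8 5 8 8
data[mid]=8>7: swap data[2],data[11]; hi=10 → 4 7 8 5 8 7 7 8 6 8 5 8 8
data[mid]=8>7: swap data[2],data[10]; hi=9 → 4 7 5 5 8 7 7 8 6 8 8 8 8
data[mid]=5<7: swap data[1],data[2]; lo=2,mid=3 → 4 5 7 5 8 7 7 8 6 8 8 8 8
data[mid]=5<7: swap data[2],data[3]; lo=3,mid=4 → 4 5 5 7 8 7 7 8 6 8 8 8 8
data[mid]=8>7: swap data[4],data[9]; hi=8 → 4 5 5 7 8 7 7 8 6 8 8 8 8
data[mid]=8>7: swap data[4],data[8]; hi=7 → 4 5 5 7 6 7 7 8 8 8 8 8 8
data[mid]=6<7: swap data[3],data[4]; lo=4,mid=5 → 4 5 5 6 7 7 7 8 8 8 8 8 8
data[mid]=7=7: mid=6
data[mid]=7=7: mid=7
data[mid]=8>7: swap data[7],data[7]; hi=6 → 4 5 5 6 7 7 7 8 8 8 8 8 8
end: lo=4, hi=6; data = 4 5 5 6 7 7 7 8 8 8 8 8 8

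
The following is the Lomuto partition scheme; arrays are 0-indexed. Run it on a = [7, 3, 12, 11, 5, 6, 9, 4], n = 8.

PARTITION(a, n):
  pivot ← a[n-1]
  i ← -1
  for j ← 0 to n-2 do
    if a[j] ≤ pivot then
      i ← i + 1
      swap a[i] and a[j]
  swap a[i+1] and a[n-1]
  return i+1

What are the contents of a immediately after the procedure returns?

[3, 4, 12, 11, 5, 6, 9, 7]

pivot=4, i=-1
j=0: 7>4, skip
j=1: 3≤4, i=0, swap(0,1) ⇒ [3, 7, 12, 11, 5, 6, 9, 4]
j=2: 12>4, skip
j=3: 11>4, skip
j=4: 5>4, skip
j=5: 6>4, skip
j=6: 9>4, skip
swap(1,7) ⇒ [3, 4, 12, 11, 5, 6, 9, 7]; return 1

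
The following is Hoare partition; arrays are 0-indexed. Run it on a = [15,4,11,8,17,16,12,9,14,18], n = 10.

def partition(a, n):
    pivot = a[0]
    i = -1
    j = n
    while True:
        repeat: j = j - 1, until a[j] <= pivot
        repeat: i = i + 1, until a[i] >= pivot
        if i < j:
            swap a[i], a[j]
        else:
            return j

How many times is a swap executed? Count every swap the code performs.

3

pivot = a[0] = 15; i = -1, j = 10
j→8 (a[8]=14≤15), i→0 (a[0]=15≥15); i<j, swap → [14,4,11,8,17,16,12,9,15,18]
j→7 (a[7]=9≤15), i→4 (a[4]=17≥15); i<j, swap → [14,4,11,8,9,16,12,17,15,18]
j→6 (a[6]=12≤15), i→5 (a[5]=16≥15); i<j, swap → [14,4,11,8,9,12,16,17,15,18]
j→5, i→6; i≥j, return j=5. a = [14,4,11,8,9,12,16,17,15,18]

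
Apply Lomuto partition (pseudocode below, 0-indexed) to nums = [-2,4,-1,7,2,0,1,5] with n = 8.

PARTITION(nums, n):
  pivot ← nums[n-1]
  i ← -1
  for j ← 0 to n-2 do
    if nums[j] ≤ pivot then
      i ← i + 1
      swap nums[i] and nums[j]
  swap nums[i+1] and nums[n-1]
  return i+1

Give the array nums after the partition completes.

pivot = nums[7] = 5; i = -1
j=0: nums[0]=-2 ≤ 5 → i=0, swap nums[0],nums[0] (no change) → [-2,4,-1,7,2,0,1,5]
j=1: nums[1]=4 ≤ 5 → i=1, swap nums[1],nums[1] (no change) → [-2,4,-1,7,2,0,1,5]
j=2: nums[2]=-1 ≤ 5 → i=2, swap nums[2],nums[2] (no change) → [-2,4,-1,7,2,0,1,5]
j=3: nums[3]=7 > 5 → no swap
j=4: nums[4]=2 ≤ 5 → i=3, swap nums[3],nums[4] → [-2,4,-1,2,7,0,1,5]
j=5: nums[5]=0 ≤ 5 → i=4, swap nums[4],nums[5] → [-2,4,-1,2,0,7,1,5]
j=6: nums[6]=1 ≤ 5 → i=5, swap nums[5],nums[6] → [-2,4,-1,2,0,1,7,5]
final swap nums[6],nums[7] → [-2,4,-1,2,0,1,5,7]; return 6

[-2,4,-1,2,0,1,5,7]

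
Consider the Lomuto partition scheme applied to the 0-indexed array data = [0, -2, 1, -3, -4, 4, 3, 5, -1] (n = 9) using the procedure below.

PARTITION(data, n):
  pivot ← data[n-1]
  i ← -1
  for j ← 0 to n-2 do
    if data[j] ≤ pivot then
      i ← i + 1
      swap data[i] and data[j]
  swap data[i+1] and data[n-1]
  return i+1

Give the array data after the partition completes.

pivot=-1, i=-1
j=0: 0>-1, skip
j=1: -2≤-1, i=0, swap(0,1) ⇒ [-2, 0, 1, -3, -4, 4, 3, 5, -1]
j=2: 1>-1, skip
j=3: -3≤-1, i=1, swap(1,3) ⇒ [-2, -3, 1, 0, -4, 4, 3, 5, -1]
j=4: -4≤-1, i=2, swap(2,4) ⇒ [-2, -3, -4, 0, 1, 4, 3, 5, -1]
j=5: 4>-1, skip
j=6: 3>-1, skip
j=7: 5>-1, skip
swap(3,8) ⇒ [-2, -3, -4, -1, 1, 4, 3, 5, 0]; return 3

[-2, -3, -4, -1, 1, 4, 3, 5, 0]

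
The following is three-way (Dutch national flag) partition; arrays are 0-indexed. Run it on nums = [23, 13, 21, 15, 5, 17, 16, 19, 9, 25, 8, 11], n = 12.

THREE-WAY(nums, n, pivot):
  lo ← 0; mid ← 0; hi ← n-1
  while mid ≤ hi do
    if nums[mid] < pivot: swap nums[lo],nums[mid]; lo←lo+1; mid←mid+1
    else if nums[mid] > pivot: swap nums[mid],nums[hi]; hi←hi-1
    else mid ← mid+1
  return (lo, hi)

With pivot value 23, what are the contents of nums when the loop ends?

pivot = 23; lo=0, mid=0, hi=11
nums[mid]=23=23: mid=1
nums[mid]=13<23: swap nums[0],nums[1]; lo=1,mid=2 → [13, 23, 21, 15, 5, 17, 16, 19, 9, 25, 8, 11]
nums[mid]=21<23: swap nums[1],nums[2]; lo=2,mid=3 → [13, 21, 23, 15, 5, 17, 16, 19, 9, 25, 8, 11]
nums[mid]=15<23: swap nums[2],nums[3]; lo=3,mid=4 → [13, 21, 15, 23, 5, 17, 16, 19, 9, 25, 8, 11]
nums[mid]=5<23: swap nums[3],nums[4]; lo=4,mid=5 → [13, 21, 15, 5, 23, 17, 16, 19, 9, 25, 8, 11]
nums[mid]=17<23: swap nums[4],nums[5]; lo=5,mid=6 → [13, 21, 15, 5, 17, 23, 16, 19, 9, 25, 8, 11]
nums[mid]=16<23: swap nums[5],nums[6]; lo=6,mid=7 → [13, 21, 15, 5, 17, 16, 23, 19, 9, 25, 8, 11]
nums[mid]=19<23: swap nums[6],nums[7]; lo=7,mid=8 → [13, 21, 15, 5, 17, 16, 19, 23, 9, 25, 8, 11]
nums[mid]=9<23: swap nums[7],nums[8]; lo=8,mid=9 → [13, 21, 15, 5, 17, 16, 19, 9, 23, 25, 8, 11]
nums[mid]=25>23: swap nums[9],nums[11]; hi=10 → [13, 21, 15, 5, 17, 16, 19, 9, 23, 11, 8, 25]
nums[mid]=11<23: swap nums[8],nums[9]; lo=9,mid=10 → [13, 21, 15, 5, 17, 16, 19, 9, 11, 23, 8, 25]
nums[mid]=8<23: swap nums[9],nums[10]; lo=10,mid=11 → [13, 21, 15, 5, 17, 16, 19, 9, 11, 8, 23, 25]
end: lo=10, hi=10; nums = [13, 21, 15, 5, 17, 16, 19, 9, 11, 8, 23, 25]

[13, 21, 15, 5, 17, 16, 19, 9, 11, 8, 23, 25]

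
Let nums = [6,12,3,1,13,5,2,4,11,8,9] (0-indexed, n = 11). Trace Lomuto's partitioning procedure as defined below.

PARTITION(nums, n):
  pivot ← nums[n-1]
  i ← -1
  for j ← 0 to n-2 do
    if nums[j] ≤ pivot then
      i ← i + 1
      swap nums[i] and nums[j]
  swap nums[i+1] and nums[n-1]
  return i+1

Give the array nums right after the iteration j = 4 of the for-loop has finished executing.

[6,3,1,12,13,5,2,4,11,8,9]

pivot = nums[10] = 9; i = -1
j=0: nums[0]=6 ≤ 9 → i=0, swap nums[0],nums[0] (no change) → [6,12,3,1,13,5,2,4,11,8,9]
j=1: nums[1]=12 > 9 → no swap
j=2: nums[2]=3 ≤ 9 → i=1, swap nums[1],nums[2] → [6,3,12,1,13,5,2,4,11,8,9]
j=3: nums[3]=1 ≤ 9 → i=2, swap nums[2],nums[3] → [6,3,1,12,13,5,2,4,11,8,9]
j=4: nums[4]=13 > 9 → no swap
(after j=4) nums = [6,3,1,12,13,5,2,4,11,8,9]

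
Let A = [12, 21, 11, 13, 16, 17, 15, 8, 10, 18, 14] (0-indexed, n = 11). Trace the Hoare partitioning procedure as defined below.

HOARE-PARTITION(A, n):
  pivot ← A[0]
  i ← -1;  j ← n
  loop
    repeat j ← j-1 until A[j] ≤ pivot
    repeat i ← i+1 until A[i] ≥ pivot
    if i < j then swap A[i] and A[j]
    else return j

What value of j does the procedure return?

pivot=12
j stops at 8 (10), i stops at 0 (12); swap ⇒ [10, 21, 11, 13, 16, 17, 15, 8, 12, 18, 14]
j stops at 7 (8), i stops at 1 (21); swap ⇒ [10, 8, 11, 13, 16, 17, 15, 21, 12, 18, 14]
j stops at 2, i stops at 3; i≥j ⇒ return 2. A=[10, 8, 11, 13, 16, 17, 15, 21, 12, 18, 14]

2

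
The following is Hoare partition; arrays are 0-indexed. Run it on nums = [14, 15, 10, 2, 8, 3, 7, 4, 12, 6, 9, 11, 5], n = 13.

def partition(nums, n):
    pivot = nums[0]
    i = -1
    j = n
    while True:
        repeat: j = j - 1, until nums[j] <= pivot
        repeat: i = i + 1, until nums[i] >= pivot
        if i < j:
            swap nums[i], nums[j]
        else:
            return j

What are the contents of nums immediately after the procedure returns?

pivot = nums[0] = 14; i = -1, j = 13
j→12 (nums[12]=5≤14), i→0 (nums[0]=14≥14); i<j, swap → [5, 15, 10, 2, 8, 3, 7, 4, 12, 6, 9, 11, 14]
j→11 (nums[11]=11≤14), i→1 (nums[1]=15≥14); i<j, swap → [5, 11, 10, 2, 8, 3, 7, 4, 12, 6, 9, 15, 14]
j→10, i→11; i≥j, return j=10. nums = [5, 11, 10, 2, 8, 3, 7, 4, 12, 6, 9, 15, 14]

[5, 11, 10, 2, 8, 3, 7, 4, 12, 6, 9, 15, 14]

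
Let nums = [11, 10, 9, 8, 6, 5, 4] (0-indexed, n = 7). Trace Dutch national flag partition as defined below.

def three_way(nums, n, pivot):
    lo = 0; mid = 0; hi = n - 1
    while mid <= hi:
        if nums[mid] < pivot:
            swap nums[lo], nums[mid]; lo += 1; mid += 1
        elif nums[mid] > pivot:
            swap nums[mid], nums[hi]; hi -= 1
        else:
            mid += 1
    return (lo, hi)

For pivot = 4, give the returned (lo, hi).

(0, 0)

lo=0 mid=0 hi=6
11>4: swap(0,6), hi=5 ⇒ [4, 10, 9, 8, 6, 5, 11]
4=4: mid=1
10>4: swap(1,5), hi=4 ⇒ [4, 5, 9, 8, 6, 10, 11]
5>4: swap(1,4), hi=3 ⇒ [4, 6, 9, 8, 5, 10, 11]
6>4: swap(1,3), hi=2 ⇒ [4, 8, 9, 6, 5, 10, 11]
8>4: swap(1,2), hi=1 ⇒ [4, 9, 8, 6, 5, 10, 11]
9>4: swap(1,1), hi=0 ⇒ [4, 9, 8, 6, 5, 10, 11]
done. lo=0 hi=0; nums=[4, 9, 8, 6, 5, 10, 11]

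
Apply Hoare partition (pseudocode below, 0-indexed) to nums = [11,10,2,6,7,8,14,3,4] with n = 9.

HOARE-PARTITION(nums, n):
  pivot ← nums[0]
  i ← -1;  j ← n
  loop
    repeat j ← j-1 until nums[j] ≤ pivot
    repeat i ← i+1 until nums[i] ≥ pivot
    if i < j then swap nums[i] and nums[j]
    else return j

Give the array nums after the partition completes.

[4,10,2,6,7,8,3,14,11]

pivot = nums[0] = 11; i = -1, j = 9
j→8 (nums[8]=4≤11), i→0 (nums[0]=11≥11); i<j, swap → [4,10,2,6,7,8,14,3,11]
j→7 (nums[7]=3≤11), i→6 (nums[6]=14≥11); i<j, swap → [4,10,2,6,7,8,3,14,11]
j→6, i→7; i≥j, return j=6. nums = [4,10,2,6,7,8,3,14,11]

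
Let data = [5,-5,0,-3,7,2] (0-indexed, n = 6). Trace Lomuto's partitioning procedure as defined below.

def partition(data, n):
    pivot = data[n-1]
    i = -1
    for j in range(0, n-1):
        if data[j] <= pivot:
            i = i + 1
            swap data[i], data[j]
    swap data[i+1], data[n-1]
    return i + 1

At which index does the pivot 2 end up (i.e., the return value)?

3

pivot = data[5] = 2; i = -1
j=0: data[0]=5 > 2 → no swap
j=1: data[1]=-5 ≤ 2 → i=0, swap data[0],data[1] → [-5,5,0,-3,7,2]
j=2: data[2]=0 ≤ 2 → i=1, swap data[1],data[2] → [-5,0,5,-3,7,2]
j=3: data[3]=-3 ≤ 2 → i=2, swap data[2],data[3] → [-5,0,-3,5,7,2]
j=4: data[4]=7 > 2 → no swap
final swap data[3],data[5] → [-5,0,-3,2,7,5]; return 3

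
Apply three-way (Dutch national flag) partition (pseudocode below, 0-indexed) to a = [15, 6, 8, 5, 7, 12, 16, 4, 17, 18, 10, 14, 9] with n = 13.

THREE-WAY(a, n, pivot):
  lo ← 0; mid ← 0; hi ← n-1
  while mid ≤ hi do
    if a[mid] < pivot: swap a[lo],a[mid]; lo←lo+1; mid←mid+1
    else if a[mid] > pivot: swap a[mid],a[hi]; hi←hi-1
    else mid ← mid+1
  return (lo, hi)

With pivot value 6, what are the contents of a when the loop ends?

[4, 5, 6, 7, 12, 16, 8, 17, 18, 10, 14, 9, 15]

lo=0 mid=0 hi=12
15>6: swap(0,12), hi=11 ⇒ [9, 6, 8, 5, 7, 12, 16, 4, 17, 18, 10, 14, 15]
9>6: swap(0,11), hi=10 ⇒ [14, 6, 8, 5, 7, 12, 16, 4, 17, 18, 10, 9, 15]
14>6: swap(0,10), hi=9 ⇒ [10, 6, 8, 5, 7, 12, 16, 4, 17, 18, 14, 9, 15]
10>6: swap(0,9), hi=8 ⇒ [18, 6, 8, 5, 7, 12, 16, 4, 17, 10, 14, 9, 15]
18>6: swap(0,8), hi=7 ⇒ [17, 6, 8, 5, 7, 12, 16, 4, 18, 10, 14, 9, 15]
17>6: swap(0,7), hi=6 ⇒ [4, 6, 8, 5, 7, 12, 16, 17, 18, 10, 14, 9, 15]
4<6: swap(0,0), lo=1 mid=1 ⇒ [4, 6, 8, 5, 7, 12, 16, 17, 18, 10, 14, 9, 15]
6=6: mid=2
8>6: swap(2,6), hi=5 ⇒ [4, 6, 16, 5, 7, 12, 8, 17, 18, 10, 14, 9, 15]
16>6: swap(2,5), hi=4 ⇒ [4, 6, 12, 5, 7, 16, 8, 17, 18, 10, 14, 9, 15]
12>6: swap(2,4), hi=3 ⇒ [4, 6, 7, 5, 12, 16, 8, 17, 18, 10, 14, 9, 15]
7>6: swap(2,3), hi=2 ⇒ [4, 6, 5, 7, 12, 16, 8, 17, 18, 10, 14, 9, 15]
5<6: swap(1,2), lo=2 mid=3 ⇒ [4, 5, 6, 7, 12, 16, 8, 17, 18, 10, 14, 9, 15]
done. lo=2 hi=2; a=[4, 5, 6, 7, 12, 16, 8, 17, 18, 10, 14, 9, 15]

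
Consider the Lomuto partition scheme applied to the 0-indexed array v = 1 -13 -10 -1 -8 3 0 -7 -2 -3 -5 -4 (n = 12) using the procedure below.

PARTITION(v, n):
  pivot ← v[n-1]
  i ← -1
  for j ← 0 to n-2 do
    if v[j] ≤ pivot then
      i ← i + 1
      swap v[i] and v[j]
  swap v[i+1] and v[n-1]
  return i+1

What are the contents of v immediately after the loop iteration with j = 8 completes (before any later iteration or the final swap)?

pivot = v[11] = -4; i = -1
j=0: v[0]=1 > -4 → no swap
j=1: v[1]=-13 ≤ -4 → i=0, swap v[0],v[1] → -13 1 -10 -1 -8 3 0 -7 -2 -3 -5 -4
j=2: v[2]=-10 ≤ -4 → i=1, swap v[1],v[2] → -13 -10 1 -1 -8 3 0 -7 -2 -3 -5 -4
j=3: v[3]=-1 > -4 → no swap
j=4: v[4]=-8 ≤ -4 → i=2, swap v[2],v[4] → -13 -10 -8 -1 1 3 0 -7 -2 -3 -5 -4
j=5: v[5]=3 > -4 → no swap
j=6: v[6]=0 > -4 → no swap
j=7: v[7]=-7 ≤ -4 → i=3, swap v[3],v[7] → -13 -10 -8 -7 1 3 0 -1 -2 -3 -5 -4
j=8: v[8]=-2 > -4 → no swap
(after j=8) v = -13 -10 -8 -7 1 3 0 -1 -2 -3 -5 -4

-13 -10 -8 -7 1 3 0 -1 -2 -3 -5 -4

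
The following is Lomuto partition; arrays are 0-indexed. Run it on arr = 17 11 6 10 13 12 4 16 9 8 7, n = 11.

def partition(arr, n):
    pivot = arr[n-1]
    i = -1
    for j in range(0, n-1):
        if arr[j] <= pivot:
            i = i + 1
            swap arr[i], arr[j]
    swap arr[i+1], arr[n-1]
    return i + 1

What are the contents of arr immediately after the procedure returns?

pivot = arr[10] = 7; i = -1
j=0: arr[0]=17 > 7 → no swap
j=1: arr[1]=11 > 7 → no swap
j=2: arr[2]=6 ≤ 7 → i=0, swap arr[0],arr[2] → 6 11 17 10 13 12 4 16 9 8 7
j=3: arr[3]=10 > 7 → no swap
j=4: arr[4]=13 > 7 → no swap
j=5: arr[5]=12 > 7 → no swap
j=6: arr[6]=4 ≤ 7 → i=1, swap arr[1],arr[6] → 6 4 17 10 13 12 11 16 9 8 7
j=7: arr[7]=16 > 7 → no swap
j=8: arr[8]=9 > 7 → no swap
j=9: arr[9]=8 > 7 → no swap
final swap arr[2],arr[10] → 6 4 7 10 13 12 11 16 9 8 17; return 2

6 4 7 10 13 12 11 16 9 8 17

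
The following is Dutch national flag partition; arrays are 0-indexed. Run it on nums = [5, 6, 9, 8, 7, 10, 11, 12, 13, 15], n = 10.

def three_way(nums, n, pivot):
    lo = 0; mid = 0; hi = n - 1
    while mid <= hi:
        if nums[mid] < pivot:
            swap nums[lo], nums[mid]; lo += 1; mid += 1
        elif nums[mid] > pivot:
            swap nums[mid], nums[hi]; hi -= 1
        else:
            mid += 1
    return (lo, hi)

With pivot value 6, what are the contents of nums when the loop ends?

[5, 6, 8, 7, 10, 11, 12, 13, 15, 9]

pivot = 6; lo=0, mid=0, hi=9
nums[mid]=5<6: swap nums[0],nums[0]; lo=1,mid=1 → [5, 6, 9, 8, 7, 10, 11, 12, 13, 15]
nums[mid]=6=6: mid=2
nums[mid]=9>6: swap nums[2],nums[9]; hi=8 → [5, 6, 15, 8, 7, 10, 11, 12, 13, 9]
nums[mid]=15>6: swap nums[2],nums[8]; hi=7 → [5, 6, 13, 8, 7, 10, 11, 12, 15, 9]
nums[mid]=13>6: swap nums[2],nums[7]; hi=6 → [5, 6, 12, 8, 7, 10, 11, 13, 15, 9]
nums[mid]=12>6: swap nums[2],nums[6]; hi=5 → [5, 6, 11, 8, 7, 10, 12, 13, 15, 9]
nums[mid]=11>6: swap nums[2],nums[5]; hi=4 → [5, 6, 10, 8, 7, 11, 12, 13, 15, 9]
nums[mid]=10>6: swap nums[2],nums[4]; hi=3 → [5, 6, 7, 8, 10, 11, 12, 13, 15, 9]
nums[mid]=7>6: swap nums[2],nums[3]; hi=2 → [5, 6, 8, 7, 10, 11, 12, 13, 15, 9]
nums[mid]=8>6: swap nums[2],nums[2]; hi=1 → [5, 6, 8, 7, 10, 11, 12, 13, 15, 9]
end: lo=1, hi=1; nums = [5, 6, 8, 7, 10, 11, 12, 13, 15, 9]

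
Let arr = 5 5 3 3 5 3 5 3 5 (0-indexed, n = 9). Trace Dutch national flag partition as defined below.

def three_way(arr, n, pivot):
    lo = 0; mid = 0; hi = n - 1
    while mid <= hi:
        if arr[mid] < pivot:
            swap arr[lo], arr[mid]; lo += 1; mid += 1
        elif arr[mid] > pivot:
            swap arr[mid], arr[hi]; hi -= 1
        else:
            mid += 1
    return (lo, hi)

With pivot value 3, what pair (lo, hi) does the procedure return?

(0, 3)

pivot = 3; lo=0, mid=0, hi=8
arr[mid]=5>3: swap arr[0],arr[8]; hi=7 → 5 5 3 3 5 3 5 3 5
arr[mid]=5>3: swap arr[0],arr[7]; hi=6 → 3 5 3 3 5 3 5 5 5
arr[mid]=3=3: mid=1
arr[mid]=5>3: swap arr[1],arr[6]; hi=5 → 3 5 3 3 5 3 5 5 5
arr[mid]=5>3: swap arr[1],arr[5]; hi=4 → 3 3 3 3 5 5 5 5 5
arr[mid]=3=3: mid=2
arr[mid]=3=3: mid=3
arr[mid]=3=3: mid=4
arr[mid]=5>3: swap arr[4],arr[4]; hi=3 → 3 3 3 3 5 5 5 5 5
end: lo=0, hi=3; arr = 3 3 3 3 5 5 5 5 5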